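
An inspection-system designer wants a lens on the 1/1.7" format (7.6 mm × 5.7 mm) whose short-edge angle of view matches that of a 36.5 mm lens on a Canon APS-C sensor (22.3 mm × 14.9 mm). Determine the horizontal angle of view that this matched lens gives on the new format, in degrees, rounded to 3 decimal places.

Equal short-edge AOV ⇒ f₂ = f₁ · 5.7/14.9 = 36.5 × 0.38255 ≈ 13.9631 mm.
Horizontal AOV on the new format = 2·arctan(7.6 / (2 × 13.9631)) = 2·arctan(0.27215) ≈ 30.4482°.

30.448°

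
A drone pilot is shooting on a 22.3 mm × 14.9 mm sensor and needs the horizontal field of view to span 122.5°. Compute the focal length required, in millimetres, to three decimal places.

From α = 2·arctan(w/2f) we get f = w / (2·tan(α/2)).
With w = 22.3 mm and α/2 = 61.25°, tan(α/2) ≈ 1.82276, so f ≈ 22.3 / 3.64552 ≈ 6.1171 mm.

6.117 mm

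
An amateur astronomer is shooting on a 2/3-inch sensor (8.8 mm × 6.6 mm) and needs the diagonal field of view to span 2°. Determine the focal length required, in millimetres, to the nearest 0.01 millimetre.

315.09 mm

Sensor diagonal = √(8.8² + 6.6²) = √121.0000 ≈ 11.0000 mm.
From α = 2·arctan(d/2f) we get f = d / (2·tan(α/2)).
With d = 11.0000 mm and α/2 = 1°, tan(α/2) ≈ 0.01746, so f ≈ 11.0000 / 0.03491 ≈ 315.0948 mm.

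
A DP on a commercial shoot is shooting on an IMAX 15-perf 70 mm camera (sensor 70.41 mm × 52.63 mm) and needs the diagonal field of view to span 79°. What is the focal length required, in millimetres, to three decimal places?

Sensor diagonal = √(70.41² + 52.63²) = √7727.4850 ≈ 87.9061 mm.
From α = 2·arctan(d/2f) we get f = d / (2·tan(α/2)).
With d = 87.9061 mm and α/2 = 39.5°, tan(α/2) ≈ 0.82434, so f ≈ 87.9061 / 1.64867 ≈ 53.3193 mm.

53.319 mm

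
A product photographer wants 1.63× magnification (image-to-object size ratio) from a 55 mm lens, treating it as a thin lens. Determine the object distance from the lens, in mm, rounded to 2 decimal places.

88.74 mm

With m = dᵢ/dₒ and 1/f = 1/dₒ + 1/dᵢ, substituting dᵢ = m·dₒ gives 1/f = (1 + 1/m)/dₒ, hence dₒ = f·(1 + 1/m).
dₒ = 55 × (1 + 1/1.63) = 55 × 1.61350 ≈ 88.742 mm.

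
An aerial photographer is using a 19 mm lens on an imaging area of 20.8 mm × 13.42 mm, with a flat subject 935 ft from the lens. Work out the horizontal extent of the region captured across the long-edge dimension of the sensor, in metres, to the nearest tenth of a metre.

312.0 m

dₒ: 935 ft × 304.8 mm/ft = 284987.99 mm.
Similar triangles through the lens centre give W/dₒ = w/dᵢ; with 1/f = 1/dₒ + 1/dᵢ this gives W = w·(dₒ − f)/f.
W = 20.8 mm × (284988 − 19) / 19 = 20.8 × 14998.3679 ≈ 311966.053 mm = 311.966 m.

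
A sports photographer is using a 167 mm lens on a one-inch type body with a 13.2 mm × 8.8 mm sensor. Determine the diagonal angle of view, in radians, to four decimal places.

0.0949 rad

Sensor diagonal = √(13.2² + 8.8²) = √251.6800 ≈ 15.8644 mm.
Angle of view α = 2·arctan(d/2f) with d = 15.8644 mm and f = 167 mm.
d/2f = 0.04750; arctan(0.04750) ≈ 0.0475 rad, so α ≈ 0.0949 rad.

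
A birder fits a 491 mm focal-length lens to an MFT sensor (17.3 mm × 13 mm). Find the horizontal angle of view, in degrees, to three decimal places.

2.019°

Angle of view α = 2·arctan(w/2f) with w = 17.3 mm and f = 491 mm.
w/2f = 0.01762; arctan(0.01762) ≈ 1.0093°, so α ≈ 2.0186°.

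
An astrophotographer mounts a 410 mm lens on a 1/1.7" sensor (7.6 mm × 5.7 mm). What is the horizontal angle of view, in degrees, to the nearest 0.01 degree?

Angle of view α = 2·arctan(w/2f) with w = 7.6 mm and f = 410 mm.
w/2f = 0.00927; arctan(0.00927) ≈ 0.5310°, so α ≈ 1.0620°.

1.06°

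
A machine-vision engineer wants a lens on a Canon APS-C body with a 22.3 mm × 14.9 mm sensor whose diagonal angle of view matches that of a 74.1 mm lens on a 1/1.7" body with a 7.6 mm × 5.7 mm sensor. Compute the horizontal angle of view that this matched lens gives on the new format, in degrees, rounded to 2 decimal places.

6.10°

Sensor diagonal = √(7.6² + 5.7²) = √90.2500 ≈ 9.5000 mm.
Sensor diagonal = √(22.3² + 14.9²) = √719.3000 ≈ 26.8198 mm.
Equal diagonal AOV ⇒ f₂ = f₁ · 26.8198/9.5000 = 74.1 × 2.82313 ≈ 209.1942 mm.
Horizontal AOV on the new format = 2·arctan(22.3 / (2 × 209.1942)) = 2·arctan(0.05330) ≈ 6.1019°.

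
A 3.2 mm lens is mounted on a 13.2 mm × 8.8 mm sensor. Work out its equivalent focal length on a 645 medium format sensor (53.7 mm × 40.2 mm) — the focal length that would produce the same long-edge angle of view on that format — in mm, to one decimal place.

Equal angle of view means equal width/f ratio, so f₂ = f₁ · (width₂/width₁) = 3.2 × 53.7/13.2.
f₂ = 3.2 × 4.06818 ≈ 13.018 mm.

13.0 mm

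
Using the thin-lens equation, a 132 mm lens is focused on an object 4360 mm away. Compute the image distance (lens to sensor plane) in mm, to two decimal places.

1/dᵢ = 1/f − 1/dₒ = 1/132 − 1/4360 = 0.0073464 mm⁻¹.
dᵢ = 1/0.0073464 ≈ 136.1211 mm.

136.12 mm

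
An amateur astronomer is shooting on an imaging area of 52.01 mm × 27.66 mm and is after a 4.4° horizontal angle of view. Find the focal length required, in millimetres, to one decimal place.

676.9 mm

From α = 2·arctan(w/2f) we get f = w / (2·tan(α/2)).
With w = 52.01 mm and α/2 = 2.2°, tan(α/2) ≈ 0.03842, so f ≈ 52.01 / 0.07683 ≈ 676.9293 mm.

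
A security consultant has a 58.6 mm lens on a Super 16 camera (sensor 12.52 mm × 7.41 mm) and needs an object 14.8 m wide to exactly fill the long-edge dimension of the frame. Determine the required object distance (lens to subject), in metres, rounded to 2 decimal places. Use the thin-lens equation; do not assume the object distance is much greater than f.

W: 14.8 m = 14800 mm.
Magnification m = w/W = dᵢ/dₒ; combined with 1/f = 1/dₒ + 1/dᵢ this gives dₒ = f·(1 + W/w).
dₒ = 58.6 mm × (1 + 14800/12.52) = 58.6 × 1183.1086 ≈ 69330.165 mm = 69.3302 m.

69.33 m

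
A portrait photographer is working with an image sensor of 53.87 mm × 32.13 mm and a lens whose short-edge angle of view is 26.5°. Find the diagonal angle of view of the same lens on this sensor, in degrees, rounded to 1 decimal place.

49.4°

From the short-edge AOV: f = 32.13 / (2·tan(13.25°)) = 32.13 / 0.47094 ≈ 68.2256 mm.
Sensor diagonal = √(53.87² + 32.13²) = √3934.3138 ≈ 62.7241 mm.
Diagonal AOV = 2·arctan(62.7241 / (2 × 68.2256)) = 2·arctan(0.45968) ≈ 49.3747°.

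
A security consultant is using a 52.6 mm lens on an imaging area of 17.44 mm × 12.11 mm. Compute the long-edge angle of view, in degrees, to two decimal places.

18.83°

Angle of view α = 2·arctan(w/2f) with w = 17.44 mm and f = 52.6 mm.
w/2f = 0.16578; arctan(0.16578) ≈ 9.4129°, so α ≈ 18.8257°.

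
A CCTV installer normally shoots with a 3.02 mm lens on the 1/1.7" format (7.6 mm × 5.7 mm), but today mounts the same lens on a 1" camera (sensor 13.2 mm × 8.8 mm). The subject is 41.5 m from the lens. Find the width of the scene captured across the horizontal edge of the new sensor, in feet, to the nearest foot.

The focal length stays 3.02 mm; the relevant sensor dimension is now w = 13.2 mm. Object distance dₒ = 41.5 m = 41500 mm.
Thin-lens field width W = w·(dₒ − f)/f = 13.2 × (41500 − 3.02)/3.02 ≈ 181377.528 mm = 181377.528/304.8 ft = 595.071 ft.

595 ft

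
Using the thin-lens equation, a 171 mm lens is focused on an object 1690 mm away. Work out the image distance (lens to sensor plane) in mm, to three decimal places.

190.250 mm

1/dᵢ = 1/f − 1/dₒ = 1/171 − 1/1690 = 0.0052562 mm⁻¹.
dᵢ = 1/0.0052562 ≈ 190.2502 mm.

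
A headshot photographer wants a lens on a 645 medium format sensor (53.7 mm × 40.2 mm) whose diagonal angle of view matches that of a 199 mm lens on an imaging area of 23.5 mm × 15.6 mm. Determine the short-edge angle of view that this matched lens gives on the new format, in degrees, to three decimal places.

4.864°

Sensor diagonal = √(23.5² + 15.6²) = √795.6100 ≈ 28.2066 mm.
Sensor diagonal = √(53.7² + 40.2²) = √4499.7300 ≈ 67.0800 mm.
Equal diagonal AOV ⇒ f₂ = f₁ · 67.0800/28.2066 = 199 × 2.37817 ≈ 473.2561 mm.
Short-edge AOV on the new format = 2·arctan(40.2 / (2 × 473.2561)) = 2·arctan(0.04247) ≈ 4.8640°.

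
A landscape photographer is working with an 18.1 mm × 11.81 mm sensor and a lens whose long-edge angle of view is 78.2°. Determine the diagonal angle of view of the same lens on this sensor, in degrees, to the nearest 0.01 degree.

88.28°

From the long-edge AOV: f = 18.1 / (2·tan(39.1°)) = 18.1 / 1.62536 ≈ 11.1360 mm.
Sensor diagonal = √(18.1² + 11.81²) = √467.0861 ≈ 21.6122 mm.
Diagonal AOV = 2·arctan(21.6122 / (2 × 11.1360)) = 2·arctan(0.97037) ≈ 88.2771°.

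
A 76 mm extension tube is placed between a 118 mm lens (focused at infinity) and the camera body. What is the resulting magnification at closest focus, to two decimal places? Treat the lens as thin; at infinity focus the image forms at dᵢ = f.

The tube moves the image plane from f to f + e, so dᵢ = 118 + 76 = 194 mm. Focus is achieved when 1/f = 1/dₒ + 1/dᵢ, giving dₒ = 1/(1/f − 1/(f+e)).
Magnification m = dᵢ/dₒ = (f+e)·(1/f − 1/(f+e)) = e/f = 76/118 ≈ 0.6441.

0.64×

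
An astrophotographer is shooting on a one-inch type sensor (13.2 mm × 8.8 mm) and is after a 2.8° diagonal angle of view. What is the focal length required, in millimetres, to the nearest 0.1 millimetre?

Sensor diagonal = √(13.2² + 8.8²) = √251.6800 ≈ 15.8644 mm.
From α = 2·arctan(d/2f) we get f = d / (2·tan(α/2)).
With d = 15.8644 mm and α/2 = 1.4°, tan(α/2) ≈ 0.02444, so f ≈ 15.8644 / 0.04888 ≈ 324.5656 mm.

324.6 mm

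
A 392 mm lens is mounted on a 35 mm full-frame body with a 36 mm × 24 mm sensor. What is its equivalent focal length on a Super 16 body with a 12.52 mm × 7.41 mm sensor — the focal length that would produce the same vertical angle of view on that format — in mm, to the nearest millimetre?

121 mm

Equal angle of view means equal height/f ratio, so f₂ = f₁ · (height₂/height₁) = 392 × 7.41/24.
f₂ = 392 × 0.30875 ≈ 121.030 mm.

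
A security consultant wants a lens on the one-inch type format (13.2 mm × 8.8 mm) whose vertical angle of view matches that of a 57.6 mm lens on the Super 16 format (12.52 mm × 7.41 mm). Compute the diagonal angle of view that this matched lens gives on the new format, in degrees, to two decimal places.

13.23°

Equal vertical AOV ⇒ f₂ = f₁ · 8.8/7.41 = 57.6 × 1.18758 ≈ 68.4049 mm.
Sensor diagonal = √(13.2² + 8.8²) = √251.6800 ≈ 15.8644 mm.
Diagonal AOV on the new format = 2·arctan(15.8644 / (2 × 68.4049)) = 2·arctan(0.11596) ≈ 13.2289°.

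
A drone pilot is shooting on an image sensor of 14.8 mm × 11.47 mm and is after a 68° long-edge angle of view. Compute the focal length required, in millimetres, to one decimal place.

11.0 mm

From α = 2·arctan(w/2f) we get f = w / (2·tan(α/2)).
With w = 14.8 mm and α/2 = 34°, tan(α/2) ≈ 0.67451, so f ≈ 14.8 / 1.34902 ≈ 10.9710 mm.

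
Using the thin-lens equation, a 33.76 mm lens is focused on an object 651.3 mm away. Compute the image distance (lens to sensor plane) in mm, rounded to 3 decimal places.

35.606 mm

1/dᵢ = 1/f − 1/dₒ = 1/33.76 − 1/651.3 = 0.0280855 mm⁻¹.
dᵢ = 1/0.0280855 ≈ 35.6056 mm.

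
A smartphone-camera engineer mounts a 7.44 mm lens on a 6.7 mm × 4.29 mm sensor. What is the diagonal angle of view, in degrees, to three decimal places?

56.263°

Sensor diagonal = √(6.7² + 4.29²) = √63.2941 ≈ 7.9558 mm.
Angle of view α = 2·arctan(d/2f) with d = 7.9558 mm and f = 7.44 mm.
d/2f = 0.53466; arctan(0.53466) ≈ 28.1317°, so α ≈ 56.2634°.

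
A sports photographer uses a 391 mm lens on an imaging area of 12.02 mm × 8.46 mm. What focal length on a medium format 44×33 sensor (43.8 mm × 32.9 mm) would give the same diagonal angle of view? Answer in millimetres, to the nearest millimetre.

1457 mm

Sensor diagonal = √(12.02² + 8.46²) = √216.0520 ≈ 14.6987 mm.
Sensor diagonal = √(43.8² + 32.9²) = √3000.8500 ≈ 54.7800 mm.
Equal angle of view means equal diagonal/f ratio, so f₂ = f₁ · (diagonal₂/diagonal₁) = 391 × 54.7800/14.6987.
f₂ = 391 × 3.72686 ≈ 1457.202 mm.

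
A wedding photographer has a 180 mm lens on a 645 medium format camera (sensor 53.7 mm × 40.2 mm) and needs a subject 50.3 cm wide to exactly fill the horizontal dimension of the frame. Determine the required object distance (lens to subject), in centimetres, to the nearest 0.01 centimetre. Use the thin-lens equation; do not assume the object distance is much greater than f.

186.60 cm

W: 50.3 cm = 503 mm.
Magnification m = w/W = dᵢ/dₒ; combined with 1/f = 1/dₒ + 1/dᵢ this gives dₒ = f·(1 + W/w).
dₒ = 180 mm × (1 + 503/53.7) = 180 × 10.3669 ≈ 1866.034 mm = 186.603 cm.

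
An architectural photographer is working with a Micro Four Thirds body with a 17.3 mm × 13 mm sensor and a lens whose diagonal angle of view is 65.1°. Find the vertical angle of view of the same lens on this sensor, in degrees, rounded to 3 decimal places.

Sensor diagonal = √(17.3² + 13²) = √468.2900 ≈ 21.6400 mm.
From the diagonal AOV: f = 21.6400 / (2·tan(32.55°)) = 21.6400 / 1.27660 ≈ 16.9513 mm.
Vertical AOV = 2·arctan(13 / (2 × 16.9513)) = 2·arctan(0.38345) ≈ 41.9587°.

41.959°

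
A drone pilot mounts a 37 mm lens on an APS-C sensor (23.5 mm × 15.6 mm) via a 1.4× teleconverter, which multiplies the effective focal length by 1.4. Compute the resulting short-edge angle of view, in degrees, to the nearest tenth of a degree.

Effective focal length f = 37 × 1.4 = 51.8 mm.
α = 2·arctan(15.6 / (2 × 51.8)) = 2·arctan(0.15058) ≈ 17.1264°.

17.1°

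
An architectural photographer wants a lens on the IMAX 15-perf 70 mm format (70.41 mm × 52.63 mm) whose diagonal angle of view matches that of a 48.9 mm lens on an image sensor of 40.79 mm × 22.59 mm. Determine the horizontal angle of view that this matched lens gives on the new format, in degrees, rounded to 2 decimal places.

41.80°

Sensor diagonal = √(40.79² + 22.59²) = √2174.1322 ≈ 46.6276 mm.
Sensor diagonal = √(70.41² + 52.63²) = √7727.4850 ≈ 87.9061 mm.
Equal diagonal AOV ⇒ f₂ = f₁ · 87.9061/46.6276 = 48.9 × 1.88528 ≈ 92.1902 mm.
Horizontal AOV on the new format = 2·arctan(70.41 / (2 × 92.1902)) = 2·arctan(0.38187) ≈ 41.8011°.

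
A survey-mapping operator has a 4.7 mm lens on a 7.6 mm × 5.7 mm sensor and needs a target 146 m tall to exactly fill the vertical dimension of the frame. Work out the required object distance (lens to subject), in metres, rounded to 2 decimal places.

W: 146 m = 146000 mm.
Magnification m = h/W = dᵢ/dₒ; combined with 1/f = 1/dₒ + 1/dᵢ this gives dₒ = f·(1 + W/h).
dₒ = 4.7 mm × (1 + 146000/5.7) = 4.7 × 25615.0351 ≈ 120390.665 mm = 120.391 m.

120.39 m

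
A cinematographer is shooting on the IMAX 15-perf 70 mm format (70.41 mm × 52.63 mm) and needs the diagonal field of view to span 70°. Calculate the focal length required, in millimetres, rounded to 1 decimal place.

Sensor diagonal = √(70.41² + 52.63²) = √7727.4850 ≈ 87.9061 mm.
From α = 2·arctan(d/2f) we get f = d / (2·tan(α/2)).
With d = 87.9061 mm and α/2 = 35°, tan(α/2) ≈ 0.70021, so f ≈ 87.9061 / 1.40042 ≈ 62.7715 mm.

62.8 mm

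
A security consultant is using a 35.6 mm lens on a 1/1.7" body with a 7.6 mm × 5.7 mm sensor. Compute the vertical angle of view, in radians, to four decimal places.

Angle of view α = 2·arctan(h/2f) with h = 5.7 mm and f = 35.6 mm.
h/2f = 0.08006; arctan(0.08006) ≈ 0.0799 rad, so α ≈ 0.1598 rad.

0.1598 rad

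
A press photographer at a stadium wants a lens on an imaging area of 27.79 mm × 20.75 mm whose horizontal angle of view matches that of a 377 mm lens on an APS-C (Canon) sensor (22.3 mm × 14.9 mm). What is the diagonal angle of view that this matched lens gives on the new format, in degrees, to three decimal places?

Equal horizontal AOV ⇒ f₂ = f₁ · 27.79/22.3 = 377 × 1.24619 ≈ 469.8130 mm.
Sensor diagonal = √(27.79² + 20.75²) = √1202.8466 ≈ 34.6821 mm.
Diagonal AOV on the new format = 2·arctan(34.6821 / (2 × 469.8130)) = 2·arctan(0.03691) ≈ 4.2277°.

4.228°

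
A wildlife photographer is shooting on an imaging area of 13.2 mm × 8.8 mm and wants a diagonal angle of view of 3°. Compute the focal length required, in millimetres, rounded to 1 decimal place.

Sensor diagonal = √(13.2² + 8.8²) = √251.6800 ≈ 15.8644 mm.
From α = 2·arctan(d/2f) we get f = d / (2·tan(α/2)).
With d = 15.8644 mm and α/2 = 1.5°, tan(α/2) ≈ 0.02619, so f ≈ 15.8644 / 0.05237 ≈ 302.9190 mm.

302.9 mm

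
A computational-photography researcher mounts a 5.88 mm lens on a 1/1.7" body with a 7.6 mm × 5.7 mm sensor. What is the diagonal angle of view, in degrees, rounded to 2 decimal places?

Sensor diagonal = √(7.6² + 5.7²) = √90.2500 ≈ 9.5000 mm.
Angle of view α = 2·arctan(d/2f) with d = 9.5000 mm and f = 5.88 mm.
d/2f = 0.80782; arctan(0.80782) ≈ 38.9321°, so α ≈ 77.8642°.

77.86°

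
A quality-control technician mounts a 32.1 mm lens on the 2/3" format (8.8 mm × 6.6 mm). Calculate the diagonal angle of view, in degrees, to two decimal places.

Sensor diagonal = √(8.8² + 6.6²) = √121.0000 ≈ 11.0000 mm.
Angle of view α = 2·arctan(d/2f) with d = 11.0000 mm and f = 32.1 mm.
d/2f = 0.17134; arctan(0.17134) ≈ 9.7226°, so α ≈ 19.4452°.

19.45°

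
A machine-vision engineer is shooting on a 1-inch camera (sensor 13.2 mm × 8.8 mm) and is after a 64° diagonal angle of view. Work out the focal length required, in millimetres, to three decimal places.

Sensor diagonal = √(13.2² + 8.8²) = √251.6800 ≈ 15.8644 mm.
From α = 2·arctan(d/2f) we get f = d / (2·tan(α/2)).
With d = 15.8644 mm and α/2 = 32°, tan(α/2) ≈ 0.62487, so f ≈ 15.8644 / 1.24974 ≈ 12.6942 mm.

12.694 mm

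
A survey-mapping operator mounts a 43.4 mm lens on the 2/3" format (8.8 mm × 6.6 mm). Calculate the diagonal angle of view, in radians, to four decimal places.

0.2521 rad

Sensor diagonal = √(8.8² + 6.6²) = √121.0000 ≈ 11.0000 mm.
Angle of view α = 2·arctan(d/2f) with d = 11.0000 mm and f = 43.4 mm.
d/2f = 0.12673; arctan(0.12673) ≈ 0.1261 rad, so α ≈ 0.2521 rad.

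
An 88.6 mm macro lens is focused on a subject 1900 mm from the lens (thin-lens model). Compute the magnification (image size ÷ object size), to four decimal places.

0.0489×

Thin lens: 1/f = 1/dₒ + 1/dᵢ → 1/dᵢ = 1/88.6 − 1/1900 = 0.0107604 mm⁻¹, so dᵢ ≈ 92.9336 mm.
Magnification m = dᵢ/dₒ = 92.9336/1900 ≈ 0.04891.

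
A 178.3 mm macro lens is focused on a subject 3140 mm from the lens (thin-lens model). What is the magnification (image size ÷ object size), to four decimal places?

Thin lens: 1/f = 1/dₒ + 1/dᵢ → 1/dᵢ = 1/178.3 − 1/3140 = 0.0052901 mm⁻¹, so dᵢ ≈ 189.0340 mm.
Magnification m = dᵢ/dₒ = 189.0340/3140 ≈ 0.06020.

0.0602×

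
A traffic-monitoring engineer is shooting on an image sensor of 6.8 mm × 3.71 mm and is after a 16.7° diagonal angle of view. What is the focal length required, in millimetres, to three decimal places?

26.388 mm

Sensor diagonal = √(6.8² + 3.71²) = √60.0041 ≈ 7.7462 mm.
From α = 2·arctan(d/2f) we get f = d / (2·tan(α/2)).
With d = 7.7462 mm and α/2 = 8.35°, tan(α/2) ≈ 0.14678, so f ≈ 7.7462 / 0.29355 ≈ 26.3880 mm.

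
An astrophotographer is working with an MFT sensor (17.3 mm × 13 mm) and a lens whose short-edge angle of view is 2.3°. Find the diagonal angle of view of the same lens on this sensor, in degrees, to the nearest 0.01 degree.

From the short-edge AOV: f = 13 / (2·tan(1.15°)) = 13 / 0.04015 ≈ 323.8022 mm.
Sensor diagonal = √(17.3² + 13²) = √468.2900 ≈ 21.6400 mm.
Diagonal AOV = 2·arctan(21.6400 / (2 × 323.8022)) = 2·arctan(0.03342) ≈ 3.8277°.

3.83°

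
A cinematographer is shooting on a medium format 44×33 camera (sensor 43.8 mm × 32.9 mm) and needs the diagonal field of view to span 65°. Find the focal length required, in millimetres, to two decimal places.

42.99 mm

Sensor diagonal = √(43.8² + 32.9²) = √3000.8500 ≈ 54.7800 mm.
From α = 2·arctan(d/2f) we get f = d / (2·tan(α/2)).
With d = 54.7800 mm and α/2 = 32.5°, tan(α/2) ≈ 0.63707, so f ≈ 54.7800 / 1.27414 ≈ 42.9937 mm.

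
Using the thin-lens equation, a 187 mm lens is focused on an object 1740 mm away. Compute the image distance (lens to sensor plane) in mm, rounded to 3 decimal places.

1/dᵢ = 1/f − 1/dₒ = 1/187 − 1/1740 = 0.0047729 mm⁻¹.
dᵢ = 1/0.0047729 ≈ 209.5171 mm.

209.517 mm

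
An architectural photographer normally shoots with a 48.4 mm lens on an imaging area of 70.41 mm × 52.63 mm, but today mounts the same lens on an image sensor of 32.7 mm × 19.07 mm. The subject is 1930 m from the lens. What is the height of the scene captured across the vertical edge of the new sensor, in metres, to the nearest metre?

The focal length stays 48.4 mm; the relevant sensor dimension is now h = 19.07 mm. Object distance dₒ = 1930 m = 1.93e+06 mm.
Thin-lens field height W = h·(dₒ − f)/f = 19.07 × (1.93e+06 − 48.4)/48.4 ≈ 760416.880 mm = 760.417 m.

760 m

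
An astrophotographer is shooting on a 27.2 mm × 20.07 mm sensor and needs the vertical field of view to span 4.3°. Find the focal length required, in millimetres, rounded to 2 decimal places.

From α = 2·arctan(h/2f) we get f = h / (2·tan(α/2)).
With h = 20.07 mm and α/2 = 2.15°, tan(α/2) ≈ 0.03754, so f ≈ 20.07 / 0.07508 ≈ 267.2992 mm.

267.30 mm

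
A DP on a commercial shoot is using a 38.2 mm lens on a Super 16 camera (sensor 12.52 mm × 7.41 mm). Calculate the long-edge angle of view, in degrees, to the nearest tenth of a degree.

18.6°

Angle of view α = 2·arctan(w/2f) with w = 12.52 mm and f = 38.2 mm.
w/2f = 0.16387; arctan(0.16387) ≈ 9.3066°, so α ≈ 18.6132°.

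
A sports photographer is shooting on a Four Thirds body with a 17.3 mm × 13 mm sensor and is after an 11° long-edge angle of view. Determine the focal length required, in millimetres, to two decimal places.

From α = 2·arctan(w/2f) we get f = w / (2·tan(α/2)).
With w = 17.3 mm and α/2 = 5.5°, tan(α/2) ≈ 0.09629, so f ≈ 17.3 / 0.19258 ≈ 89.8337 mm.

89.83 mm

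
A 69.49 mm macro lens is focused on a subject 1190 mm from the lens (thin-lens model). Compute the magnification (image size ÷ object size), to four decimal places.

0.0620×

Thin lens: 1/f = 1/dₒ + 1/dᵢ → 1/dᵢ = 1/69.49 − 1/1190 = 0.0135502 mm⁻¹, so dᵢ ≈ 73.7995 mm.
Magnification m = dᵢ/dₒ = 73.7995/1190 ≈ 0.06202.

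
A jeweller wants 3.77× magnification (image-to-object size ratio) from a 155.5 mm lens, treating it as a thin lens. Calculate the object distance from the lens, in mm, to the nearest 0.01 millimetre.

196.75 mm

With m = dᵢ/dₒ and 1/f = 1/dₒ + 1/dᵢ, substituting dᵢ = m·dₒ gives 1/f = (1 + 1/m)/dₒ, hence dₒ = f·(1 + 1/m).
dₒ = 155.5 × (1 + 1/3.77) = 155.5 × 1.26525 ≈ 196.747 mm.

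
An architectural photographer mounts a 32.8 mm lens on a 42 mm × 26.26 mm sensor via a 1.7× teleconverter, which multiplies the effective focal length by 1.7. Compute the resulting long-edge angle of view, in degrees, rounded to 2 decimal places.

Effective focal length f = 32.8 × 1.7 = 55.76 mm.
α = 2·arctan(42 / (2 × 55.76)) = 2·arctan(0.37661) ≈ 41.2742°.

41.27°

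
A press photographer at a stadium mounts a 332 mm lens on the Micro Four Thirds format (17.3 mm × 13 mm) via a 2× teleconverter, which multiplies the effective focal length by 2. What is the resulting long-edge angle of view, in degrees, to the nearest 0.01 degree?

Effective focal length f = 332 × 2 = 664 mm.
α = 2·arctan(17.3 / (2 × 664)) = 2·arctan(0.01303) ≈ 1.4927°.

1.49°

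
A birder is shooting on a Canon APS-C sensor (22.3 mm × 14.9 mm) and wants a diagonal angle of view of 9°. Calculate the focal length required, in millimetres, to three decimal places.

Sensor diagonal = √(22.3² + 14.9²) = √719.3000 ≈ 26.8198 mm.
From α = 2·arctan(d/2f) we get f = d / (2·tan(α/2)).
With d = 26.8198 mm and α/2 = 4.5°, tan(α/2) ≈ 0.07870, so f ≈ 26.8198 / 0.15740 ≈ 170.3887 mm.

170.389 mm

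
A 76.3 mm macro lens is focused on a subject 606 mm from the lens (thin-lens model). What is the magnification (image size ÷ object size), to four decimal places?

Thin lens: 1/f = 1/dₒ + 1/dᵢ → 1/dᵢ = 1/76.3 − 1/606 = 0.0114560 mm⁻¹, so dᵢ ≈ 87.2905 mm.
Magnification m = dᵢ/dₒ = 87.2905/606 ≈ 0.14404.

0.1440×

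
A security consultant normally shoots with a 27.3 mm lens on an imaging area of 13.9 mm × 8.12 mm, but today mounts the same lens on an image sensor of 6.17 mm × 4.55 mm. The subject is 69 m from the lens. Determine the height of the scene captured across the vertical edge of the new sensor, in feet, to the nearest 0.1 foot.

The focal length stays 27.3 mm; the relevant sensor dimension is now h = 4.55 mm. Object distance dₒ = 69 m = 69000 mm.
Thin-lens field height W = h·(dₒ − f)/f = 4.55 × (69000 − 27.3)/27.3 ≈ 11495.450 mm = 11495.450/304.8 ft = 37.7147 ft.

37.7 ft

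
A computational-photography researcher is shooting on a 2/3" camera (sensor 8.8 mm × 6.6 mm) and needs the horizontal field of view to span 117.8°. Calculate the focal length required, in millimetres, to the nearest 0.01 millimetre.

From α = 2·arctan(w/2f) we get f = w / (2·tan(α/2)).
With w = 8.8 mm and α/2 = 58.9°, tan(α/2) ≈ 1.65772, so f ≈ 8.8 / 3.31544 ≈ 2.6542 mm.

2.65 mm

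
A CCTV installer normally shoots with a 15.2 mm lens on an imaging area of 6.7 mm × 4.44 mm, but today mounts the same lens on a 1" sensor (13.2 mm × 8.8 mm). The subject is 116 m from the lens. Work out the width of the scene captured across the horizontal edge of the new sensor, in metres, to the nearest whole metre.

The focal length stays 15.2 mm; the relevant sensor dimension is now w = 13.2 mm. Object distance dₒ = 116 m = 116000 mm.
Thin-lens field width W = w·(dₒ − f)/f = 13.2 × (116000 − 15.2)/15.2 ≈ 100723.642 mm = 100.724 m.

101 m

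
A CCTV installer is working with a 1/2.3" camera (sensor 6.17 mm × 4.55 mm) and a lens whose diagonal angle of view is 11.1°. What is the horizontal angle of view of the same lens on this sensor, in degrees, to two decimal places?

Sensor diagonal = √(6.17² + 4.55²) = √58.7714 ≈ 7.6663 mm.
From the diagonal AOV: f = 7.6663 / (2·tan(5.55°)) = 7.6663 / 0.19434 ≈ 39.4477 mm.
Horizontal AOV = 2·arctan(6.17 / (2 × 39.4477)) = 2·arctan(0.07820) ≈ 8.9434°.

8.94°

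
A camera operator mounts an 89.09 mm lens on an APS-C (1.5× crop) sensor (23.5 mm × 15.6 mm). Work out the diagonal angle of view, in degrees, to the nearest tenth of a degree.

18.0°

Sensor diagonal = √(23.5² + 15.6²) = √795.6100 ≈ 28.2066 mm.
Angle of view α = 2·arctan(d/2f) with d = 28.2066 mm and f = 89.09 mm.
d/2f = 0.15830; arctan(0.15830) ≈ 8.9955°, so α ≈ 17.9910°.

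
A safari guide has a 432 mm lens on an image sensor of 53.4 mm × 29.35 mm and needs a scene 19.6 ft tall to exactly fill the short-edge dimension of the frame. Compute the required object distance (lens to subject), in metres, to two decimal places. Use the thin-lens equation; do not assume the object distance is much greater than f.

W: 19.6 ft × 304.8 mm/ft = 5974.08 mm.
Magnification m = h/W = dᵢ/dₒ; combined with 1/f = 1/dₒ + 1/dᵢ this gives dₒ = f·(1 + W/h).
dₒ = 432 mm × (1 + 5974.08/29.35) = 432 × 204.5462 ≈ 88363.941 mm = 88.3639 m.

88.36 m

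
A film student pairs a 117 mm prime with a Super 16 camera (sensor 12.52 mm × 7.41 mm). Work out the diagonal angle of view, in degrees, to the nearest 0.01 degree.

7.12°

Sensor diagonal = √(12.52² + 7.41²) = √211.6585 ≈ 14.5485 mm.
Angle of view α = 2·arctan(d/2f) with d = 14.5485 mm and f = 117 mm.
d/2f = 0.06217; arctan(0.06217) ≈ 3.5577°, so α ≈ 7.1153°.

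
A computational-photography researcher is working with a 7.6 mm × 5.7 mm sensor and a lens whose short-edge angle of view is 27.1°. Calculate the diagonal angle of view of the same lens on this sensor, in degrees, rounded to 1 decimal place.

From the short-edge AOV: f = 5.7 / (2·tan(13.55°)) = 5.7 / 0.48200 ≈ 11.8256 mm.
Sensor diagonal = √(7.6² + 5.7²) = √90.2500 ≈ 9.5000 mm.
Diagonal AOV = 2·arctan(9.5000 / (2 × 11.8256)) = 2·arctan(0.40167) ≈ 43.7677°.

43.8°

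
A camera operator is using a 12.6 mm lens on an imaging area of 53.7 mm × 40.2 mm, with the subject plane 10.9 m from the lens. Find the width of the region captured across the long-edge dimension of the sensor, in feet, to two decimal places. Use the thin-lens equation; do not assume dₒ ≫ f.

dₒ: 10.9 m = 10900 mm.
Similar triangles through the lens centre give W/dₒ = w/dᵢ; with 1/f = 1/dₒ + 1/dᵢ this gives W = w·(dₒ − f)/f.
W = 53.7 mm × (10900 − 12.6) / 12.6 = 53.7 × 864.0794 ≈ 46401.062 mm = 46401.062/304.8 ft = 152.234 ft.

152.23 ft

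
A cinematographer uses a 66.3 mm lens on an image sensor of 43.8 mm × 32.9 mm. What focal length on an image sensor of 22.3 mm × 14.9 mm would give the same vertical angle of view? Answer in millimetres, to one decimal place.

30.0 mm

Equal angle of view means equal height/f ratio, so f₂ = f₁ · (height₂/height₁) = 66.3 × 14.9/32.9.
f₂ = 66.3 × 0.45289 ≈ 30.026 mm.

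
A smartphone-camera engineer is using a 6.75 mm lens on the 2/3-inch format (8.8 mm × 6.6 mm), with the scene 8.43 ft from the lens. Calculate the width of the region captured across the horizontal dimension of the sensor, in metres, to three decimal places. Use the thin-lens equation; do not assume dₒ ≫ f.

3.341 m

dₒ: 8.43 ft × 304.8 mm/ft = 2569.46 mm.
Similar triangles through the lens centre give W/dₒ = w/dᵢ; with 1/f = 1/dₒ + 1/dᵢ this gives W = w·(dₒ − f)/f.
W = 8.8 mm × (2569.46 − 6.75) / 6.75 = 8.8 × 379.6613 ≈ 3341.020 mm = 3.34102 m.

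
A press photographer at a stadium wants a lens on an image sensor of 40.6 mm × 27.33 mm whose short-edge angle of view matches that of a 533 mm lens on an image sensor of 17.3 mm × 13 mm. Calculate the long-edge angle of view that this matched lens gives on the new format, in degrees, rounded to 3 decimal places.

2.076°

Equal short-edge AOV ⇒ f₂ = f₁ · 27.33/13 = 533 × 2.10231 ≈ 1120.5300 mm.
Long-edge AOV on the new format = 2·arctan(40.6 / (2 × 1120.5300)) = 2·arctan(0.01812) ≈ 2.0758°.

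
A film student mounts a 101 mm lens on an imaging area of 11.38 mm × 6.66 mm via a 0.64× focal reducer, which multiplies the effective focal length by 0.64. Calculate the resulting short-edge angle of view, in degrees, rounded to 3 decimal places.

5.898°

Effective focal length f = 101 × 0.64 = 64.64 mm.
α = 2·arctan(6.66 / (2 × 64.64)) = 2·arctan(0.05152) ≈ 5.8981°.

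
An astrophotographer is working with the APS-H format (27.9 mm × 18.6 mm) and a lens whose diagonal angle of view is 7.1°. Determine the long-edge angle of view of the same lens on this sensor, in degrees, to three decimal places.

Sensor diagonal = √(27.9² + 18.6²) = √1124.3700 ≈ 33.5316 mm.
From the diagonal AOV: f = 33.5316 / (2·tan(3.55°)) = 33.5316 / 0.12408 ≈ 270.2481 mm.
Long-edge AOV = 2·arctan(27.9 / (2 × 270.2481)) = 2·arctan(0.05162) ≈ 5.9099°.

5.910°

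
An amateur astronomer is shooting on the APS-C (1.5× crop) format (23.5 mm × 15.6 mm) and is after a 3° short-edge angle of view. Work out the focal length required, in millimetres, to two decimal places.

297.87 mm

From α = 2·arctan(h/2f) we get f = h / (2·tan(α/2)).
With h = 15.6 mm and α/2 = 1.5°, tan(α/2) ≈ 0.02619, so f ≈ 15.6 / 0.05237 ≈ 297.8700 mm.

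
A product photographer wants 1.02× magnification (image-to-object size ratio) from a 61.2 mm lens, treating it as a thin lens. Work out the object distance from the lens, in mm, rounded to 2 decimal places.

121.20 mm

With m = dᵢ/dₒ and 1/f = 1/dₒ + 1/dᵢ, substituting dᵢ = m·dₒ gives 1/f = (1 + 1/m)/dₒ, hence dₒ = f·(1 + 1/m).
dₒ = 61.2 × (1 + 1/1.02) = 61.2 × 1.98039 ≈ 121.200 mm.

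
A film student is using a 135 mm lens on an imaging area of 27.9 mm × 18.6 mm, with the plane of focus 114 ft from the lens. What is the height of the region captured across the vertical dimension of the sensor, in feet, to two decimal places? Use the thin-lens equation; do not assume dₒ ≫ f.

15.65 ft

dₒ: 114 ft × 304.8 mm/ft = 34747.20 mm.
Similar triangles through the lens centre give W/dₒ = h/dᵢ; with 1/f = 1/dₒ + 1/dᵢ this gives W = h·(dₒ − f)/f.
W = 18.6 mm × (34747.2 − 135) / 135 = 18.6 × 256.3867 ≈ 4768.792 mm = 4768.792/304.8 ft = 15.6456 ft.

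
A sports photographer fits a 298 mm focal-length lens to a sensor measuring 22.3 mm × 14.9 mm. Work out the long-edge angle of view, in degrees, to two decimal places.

Angle of view α = 2·arctan(w/2f) with w = 22.3 mm and f = 298 mm.
w/2f = 0.03742; arctan(0.03742) ≈ 2.1428°, so α ≈ 4.2856°.

4.29°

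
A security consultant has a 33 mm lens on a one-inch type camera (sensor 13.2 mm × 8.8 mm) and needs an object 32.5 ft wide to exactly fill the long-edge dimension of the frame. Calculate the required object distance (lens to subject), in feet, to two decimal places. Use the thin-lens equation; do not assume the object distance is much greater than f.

W: 32.5 ft × 304.8 mm/ft = 9906.00 mm.
Magnification m = w/W = dᵢ/dₒ; combined with 1/f = 1/dₒ + 1/dᵢ this gives dₒ = f·(1 + W/w).
dₒ = 33 mm × (1 + 9906/13.2) = 33 × 751.4545 ≈ 24797.999 mm = 24797.999/304.8 ft = 81.3583 ft.

81.36 ft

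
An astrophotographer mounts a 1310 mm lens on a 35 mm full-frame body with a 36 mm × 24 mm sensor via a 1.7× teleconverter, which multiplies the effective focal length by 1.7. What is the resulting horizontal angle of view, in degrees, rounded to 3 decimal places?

Effective focal length f = 1310 × 1.7 = 2227 mm.
α = 2·arctan(36 / (2 × 2227)) = 2·arctan(0.00808) ≈ 0.9262°.

0.926°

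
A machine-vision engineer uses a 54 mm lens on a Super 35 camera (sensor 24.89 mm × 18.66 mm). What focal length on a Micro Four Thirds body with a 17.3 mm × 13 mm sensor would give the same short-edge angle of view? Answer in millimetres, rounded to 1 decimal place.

Equal angle of view means equal height/f ratio, so f₂ = f₁ · (height₂/height₁) = 54 × 13/18.66.
f₂ = 54 × 0.69668 ≈ 37.621 mm.

37.6 mm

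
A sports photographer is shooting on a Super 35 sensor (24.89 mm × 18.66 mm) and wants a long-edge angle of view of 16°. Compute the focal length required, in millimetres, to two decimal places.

88.55 mm

From α = 2·arctan(w/2f) we get f = w / (2·tan(α/2)).
With w = 24.89 mm and α/2 = 8°, tan(α/2) ≈ 0.14054, so f ≈ 24.89 / 0.28108 ≈ 88.5508 mm.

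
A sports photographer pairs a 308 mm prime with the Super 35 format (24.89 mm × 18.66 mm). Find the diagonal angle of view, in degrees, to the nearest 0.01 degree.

5.78°

Sensor diagonal = √(24.89² + 18.66²) = √967.7077 ≈ 31.1080 mm.
Angle of view α = 2·arctan(d/2f) with d = 31.1080 mm and f = 308 mm.
d/2f = 0.05050; arctan(0.05050) ≈ 2.8910°, so α ≈ 5.7820°.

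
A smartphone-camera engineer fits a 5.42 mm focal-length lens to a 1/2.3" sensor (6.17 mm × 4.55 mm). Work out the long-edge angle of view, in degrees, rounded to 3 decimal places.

59.296°

Angle of view α = 2·arctan(w/2f) with w = 6.17 mm and f = 5.42 mm.
w/2f = 0.56919; arctan(0.56919) ≈ 29.6480°, so α ≈ 59.2960°.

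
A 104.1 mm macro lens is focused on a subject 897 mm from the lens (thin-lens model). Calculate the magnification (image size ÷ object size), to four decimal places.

Thin lens: 1/f = 1/dₒ + 1/dᵢ → 1/dᵢ = 1/104.1 − 1/897 = 0.0084913 mm⁻¹, so dᵢ ≈ 117.7673 mm.
Magnification m = dᵢ/dₒ = 117.7673/897 ≈ 0.13129.

0.1313×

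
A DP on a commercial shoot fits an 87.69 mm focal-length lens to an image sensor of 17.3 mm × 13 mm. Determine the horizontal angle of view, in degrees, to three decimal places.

11.267°

Angle of view α = 2·arctan(w/2f) with w = 17.3 mm and f = 87.69 mm.
w/2f = 0.09864; arctan(0.09864) ≈ 5.6336°, so α ≈ 11.2672°.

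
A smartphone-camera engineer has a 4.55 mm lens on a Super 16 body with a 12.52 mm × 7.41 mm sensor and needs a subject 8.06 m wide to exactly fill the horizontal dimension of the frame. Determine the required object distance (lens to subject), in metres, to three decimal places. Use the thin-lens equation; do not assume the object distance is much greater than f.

2.934 m

W: 8.06 m = 8060 mm.
Magnification m = w/W = dᵢ/dₒ; combined with 1/f = 1/dₒ + 1/dᵢ this gives dₒ = f·(1 + W/w).
dₒ = 4.55 mm × (1 + 8060/12.52) = 4.55 × 644.7700 ≈ 2933.703 mm = 2.9337 m.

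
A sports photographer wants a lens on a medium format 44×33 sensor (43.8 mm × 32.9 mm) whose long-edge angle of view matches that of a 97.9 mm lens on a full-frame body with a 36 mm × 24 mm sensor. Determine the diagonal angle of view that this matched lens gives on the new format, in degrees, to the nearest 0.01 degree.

25.90°

Equal long-edge AOV ⇒ f₂ = f₁ · 43.8/36 = 97.9 × 1.21667 ≈ 119.1117 mm.
Sensor diagonal = √(43.8² + 32.9²) = √3000.8500 ≈ 54.7800 mm.
Diagonal AOV on the new format = 2·arctan(54.7800 / (2 × 119.1117)) = 2·arctan(0.22995) ≈ 25.9003°.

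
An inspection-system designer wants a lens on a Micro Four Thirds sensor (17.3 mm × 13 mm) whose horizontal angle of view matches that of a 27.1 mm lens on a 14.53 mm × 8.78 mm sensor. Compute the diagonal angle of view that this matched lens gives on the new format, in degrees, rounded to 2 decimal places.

Equal horizontal AOV ⇒ f₂ = f₁ · 17.3/14.53 = 27.1 × 1.19064 ≈ 32.2663 mm.
Sensor diagonal = √(17.3² + 13²) = √468.2900 ≈ 21.6400 mm.
Diagonal AOV on the new format = 2·arctan(21.6400 / (2 × 32.2663)) = 2·arctan(0.33533) ≈ 37.0761°.

37.08°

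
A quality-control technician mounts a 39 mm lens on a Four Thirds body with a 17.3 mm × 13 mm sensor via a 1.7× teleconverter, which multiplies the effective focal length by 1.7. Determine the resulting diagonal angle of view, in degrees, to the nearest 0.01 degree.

18.54°

Effective focal length f = 39 × 1.7 = 66.3 mm.
Sensor diagonal = √(17.3² + 13²) = √468.2900 ≈ 21.6400 mm.
α = 2·arctan(21.640 / (2 × 66.3)) = 2·arctan(0.16320) ≈ 18.5377°.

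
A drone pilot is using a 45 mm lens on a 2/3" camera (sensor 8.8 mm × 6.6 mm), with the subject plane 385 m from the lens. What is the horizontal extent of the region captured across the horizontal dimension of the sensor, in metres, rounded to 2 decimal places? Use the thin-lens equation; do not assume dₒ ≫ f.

75.28 m

dₒ: 385 m = 385000 mm.
Similar triangles through the lens centre give W/dₒ = w/dᵢ; with 1/f = 1/dₒ + 1/dᵢ this gives W = w·(dₒ − f)/f.
W = 8.8 mm × (385000 − 45) / 45 = 8.8 × 8554.5556 ≈ 75280.089 mm = 75.2801 m.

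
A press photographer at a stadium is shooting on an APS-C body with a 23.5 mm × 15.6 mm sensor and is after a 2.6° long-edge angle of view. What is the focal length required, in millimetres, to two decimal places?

517.78 mm

From α = 2·arctan(w/2f) we get f = w / (2·tan(α/2)).
With w = 23.5 mm and α/2 = 1.3°, tan(α/2) ≈ 0.02269, so f ≈ 23.5 / 0.04539 ≈ 517.7768 mm.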